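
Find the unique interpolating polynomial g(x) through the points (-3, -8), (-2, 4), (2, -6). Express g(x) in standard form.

Newton's divided differences:
g[-3,-2] = (4 - (-8)) / (-2 - (-3)) = 12
g[-2,2] = (-6 - 4) / (2 - (-2)) = -5/2
g[-3,-2,2] = (-5/2 - 12) / (2 - (-3)) = -29/10
g(x) = -8 + 12·(x + 3) + (-29/10)·(x + 3)(x + 2)
Expanding: g(x) = -(29/10)x^2 - (5/2)x + 53/5

g(x) = -(29/10)x^2 - (5/2)x + 53/5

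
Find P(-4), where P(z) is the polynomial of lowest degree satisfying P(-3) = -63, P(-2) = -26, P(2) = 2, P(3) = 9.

L_0(-4) = (-2)·(-6)·(-7)/[(-1)·(-5)·(-6)] = 14/5
L_1(-4) = (-1)·(-6)·(-7)/[(1)·(-4)·(-5)] = -21/10
L_2(-4) = (-1)·(-2)·(-7)/[(5)·(4)·(-1)] = 7/10
L_3(-4) = (-1)·(-2)·(-6)/[(6)·(5)·(1)] = -2/5
Sum: (-63)·(14/5) + (-26)·(-21/10) + 2·(7/10) + 9·(-2/5) = -124

-124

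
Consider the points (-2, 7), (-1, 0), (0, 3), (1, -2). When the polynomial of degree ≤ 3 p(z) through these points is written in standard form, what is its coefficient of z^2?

Build the Lagrange basis polynomials:
L_0(z) = (z + 1)z(z - 1) / [-6] = -(1/6)z^3 + (1/6)z
L_1(z) = (z + 2)z(z - 1) / [2] = (1/2)z^3 + (1/2)z^2 - z
L_2(z) = (z + 2)(z + 1)(z - 1) / [-2] = -(1/2)z^3 - z^2 + (1/2)z + 1
L_3(z) = (z + 2)(z + 1)z / [6] = (1/6)z^3 + (1/2)z^2 + (1/3)z
p(z) = 7·L_0 + 0·L_1 + 3·L_2 + (-2)·L_3
Only the coefficient of z^2 is needed; take it from each L_i and combine:
7·(0) + 0·(1/2) + 3·(-1) + (-2)·(1/2) = -4

-4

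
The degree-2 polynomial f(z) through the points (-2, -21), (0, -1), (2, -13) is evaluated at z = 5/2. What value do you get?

-21

Evaluate each Lagrange basis at z = 5/2:
L_0(5/2) = (5/2)·(1/2)/[(-2)·(-4)] = 5/32
L_1(5/2) = (9/2)·(1/2)/[(2)·(-2)] = -9/16
L_2(5/2) = (9/2)·(5/2)/[(4)·(2)] = 45/32
Sum: (-21)·(5/32) + (-1)·(-9/16) + (-13)·(45/32) = -21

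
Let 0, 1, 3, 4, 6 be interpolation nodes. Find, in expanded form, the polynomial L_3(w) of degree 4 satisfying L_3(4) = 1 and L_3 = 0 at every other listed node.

L_3(w) = w(w - 1)(w - 3)(w - 6) / [(4)·(3)·(1)·(-2)]
       = (w^4 - 10w^3 + 27w^2 - 18w) / (-24)

L_3(w) = -(1/24)w^4 + (5/12)w^3 - (9/8)w^2 + (3/4)w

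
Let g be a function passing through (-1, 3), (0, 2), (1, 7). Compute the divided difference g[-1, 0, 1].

3

g[-1,0] = (2 - 3) / (0 - (-1)) = -1
g[0,1] = (7 - 2) / (1 - 0) = 5
g[-1,0,1] = (5 - (-1)) / (1 - (-1)) = 3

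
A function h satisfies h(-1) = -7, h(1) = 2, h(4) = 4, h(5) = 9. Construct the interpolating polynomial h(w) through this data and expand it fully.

Newton's divided differences:
h[-1,1] = (2 - (-7)) / (1 - (-1)) = 9/2
h[1,4] = (4 - 2) / (4 - 1) = 2/3
h[4,5] = (9 - 4) / (5 - 4) = 5
h[-1,1,4] = (2/3 - 9/2) / (4 - (-1)) = -23/30
h[1,4,5] = (5 - 2/3) / (5 - 1) = 13/12
h[-1,1,4,5] = (13/12 - (-23/30)) / (5 - (-1)) = 37/120
h(w) = -7 + (9/2)·(w + 1) + (-23/30)·(w + 1)(w - 1) + (37/120)·(w + 1)(w - 1)(w - 4)
Expanding: h(w) = (37/120)w^3 - 2w^2 + (503/120)w - 1/2

h(w) = (37/120)w^3 - 2w^2 + (503/120)w - 1/2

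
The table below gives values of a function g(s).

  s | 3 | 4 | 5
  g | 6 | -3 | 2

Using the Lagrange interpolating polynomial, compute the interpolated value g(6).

L_0(6) = (2)·(1)/[(-1)·(-2)] = 1
L_1(6) = (3)·(1)/[(1)·(-1)] = -3
L_2(6) = (3)·(2)/[(2)·(1)] = 3
Sum: 6·(1) + (-3)·(-3) + 2·(3) = 21

21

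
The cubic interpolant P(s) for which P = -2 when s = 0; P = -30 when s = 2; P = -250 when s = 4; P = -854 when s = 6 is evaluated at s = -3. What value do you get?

Evaluate each Lagrange basis at s = -3:
L_0(-3) = (-5)·(-7)·(-9)/[(-2)·(-4)·(-6)] = 105/16
L_1(-3) = (-3)·(-7)·(-9)/[(2)·(-2)·(-4)] = -189/16
L_2(-3) = (-3)·(-5)·(-9)/[(4)·(2)·(-2)] = 135/16
L_3(-3) = (-3)·(-5)·(-7)/[(6)·(4)·(2)] = -35/16
Sum: (-2)·(105/16) + (-30)·(-189/16) + (-250)·(135/16) + (-854)·(-35/16) = 100

100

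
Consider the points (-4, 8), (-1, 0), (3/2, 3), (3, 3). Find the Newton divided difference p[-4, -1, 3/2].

116/165

p[-4,-1] = (0 - 8) / (-1 - (-4)) = -8/3
p[-1,3/2] = (3 - 0) / (3/2 - (-1)) = 6/5
p[-4,-1,3/2] = (6/5 - (-8/3)) / (3/2 - (-4)) = 116/165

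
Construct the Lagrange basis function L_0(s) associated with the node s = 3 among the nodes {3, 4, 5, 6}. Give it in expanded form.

L_0(s) = (s - 4)(s - 5)(s - 6) / [(-1)·(-2)·(-3)]
       = (s^3 - 15s^2 + 74s - 120) / (-6)

L_0(s) = -(1/6)s^3 + (5/2)s^2 - (37/3)s + 20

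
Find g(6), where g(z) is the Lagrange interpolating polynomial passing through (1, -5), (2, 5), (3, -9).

-195

L_0(6) = (4)·(3)/[(-1)·(-2)] = 6
L_1(6) = (5)·(3)/[(1)·(-1)] = -15
L_2(6) = (5)·(4)/[(2)·(1)] = 10
Sum: (-5)·(6) + 5·(-15) + (-9)·(10) = -195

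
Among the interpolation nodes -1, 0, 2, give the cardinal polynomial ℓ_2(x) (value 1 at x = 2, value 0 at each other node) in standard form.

ℓ_2(x) = (x + 1)x / [(3)·(2)]
       = (x^2 + x) / (6)

ℓ_2(x) = (1/6)x^2 + (1/6)x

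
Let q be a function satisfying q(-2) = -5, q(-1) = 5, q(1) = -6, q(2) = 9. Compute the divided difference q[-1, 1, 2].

41/6

q[-1,1] = (-6 - 5) / (1 - (-1)) = -11/2
q[1,2] = (9 - (-6)) / (2 - 1) = 15
q[-1,1,2] = (15 - (-11/2)) / (2 - (-1)) = 41/6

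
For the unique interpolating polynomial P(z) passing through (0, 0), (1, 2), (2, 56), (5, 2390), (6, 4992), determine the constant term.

Build the Lagrange basis polynomials:
L_0(z) = (z - 1)(z - 2)(z - 5)(z - 6) / [60] = (1/60)z^4 - (7/30)z^3 + (13/12)z^2 - (28/15)z + 1
L_1(z) = z(z - 2)(z - 5)(z - 6) / [-20] = -(1/20)z^4 + (13/20)z^3 - (13/5)z^2 + 3z
L_2(z) = z(z - 1)(z - 5)(z - 6) / [24] = (1/24)z^4 - (1/2)z^3 + (41/24)z^2 - (5/4)z
L_3(z) = z(z - 1)(z - 2)(z - 6) / [-60] = -(1/60)z^4 + (3/20)z^3 - (1/3)z^2 + (1/5)z
L_4(z) = z(z - 1)(z - 2)(z - 5) / [120] = (1/120)z^4 - (1/15)z^3 + (17/120)z^2 - (1/12)z
P(z) = 0·L_0 + 2·L_1 + 56·L_2 + 2390·L_3 + 4992·L_4
Only the constant term is needed; take it from each L_i and combine:
0·(1) + 2·(0) + 56·(0) + 2390·(0) + 4992·(0) = 0

0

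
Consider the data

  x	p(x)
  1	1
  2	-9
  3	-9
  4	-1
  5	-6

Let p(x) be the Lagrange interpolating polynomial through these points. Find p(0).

Evaluate each Lagrange basis at x = 0:
L_0(0) = (-2)·(-3)·(-4)·(-5)/[(-1)·(-2)·(-3)·(-4)] = 5
L_1(0) = (-1)·(-3)·(-4)·(-5)/[(1)·(-1)·(-2)·(-3)] = -10
L_2(0) = (-1)·(-2)·(-4)·(-5)/[(2)·(1)·(-1)·(-2)] = 10
L_3(0) = (-1)·(-2)·(-3)·(-5)/[(3)·(2)·(1)·(-1)] = -5
L_4(0) = (-1)·(-2)·(-3)·(-4)/[(4)·(3)·(2)·(1)] = 1
Sum: 1·(5) + (-9)·(-10) + (-9)·(10) + (-1)·(-5) + (-6)·(1) = 4

4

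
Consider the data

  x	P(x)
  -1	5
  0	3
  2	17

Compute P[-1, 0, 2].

P[-1,0] = (3 - 5) / (0 - (-1)) = -2
P[0,2] = (17 - 3) / (2 - 0) = 7
P[-1,0,2] = (7 - (-2)) / (2 - (-1)) = 3

3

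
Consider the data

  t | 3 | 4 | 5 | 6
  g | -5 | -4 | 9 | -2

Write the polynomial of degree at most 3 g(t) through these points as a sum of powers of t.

g(t) = -6t^3 + 78t^2 - 323t + 424

Newton's divided differences:
g[3,4] = (-4 - (-5)) / (4 - 3) = 1
g[4,5] = (9 - (-4)) / (5 - 4) = 13
g[5,6] = (-2 - 9) / (6 - 5) = -11
g[3,4,5] = (13 - 1) / (5 - 3) = 6
g[4,5,6] = (-11 - 13) / (6 - 4) = -12
g[3,4,5,6] = (-12 - 6) / (6 - 3) = -6
g(t) = -5 + 1·(t - 3) + 6·(t - 3)(t - 4) + (-6)·(t - 3)(t - 4)(t - 5)
Expanding: g(t) = -6t^3 + 78t^2 - 323t + 424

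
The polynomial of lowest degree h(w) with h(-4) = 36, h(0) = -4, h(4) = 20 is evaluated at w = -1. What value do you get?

Using Newton's divided-difference form:
h[-4,0] = (-4 - 36) / (0 - (-4)) = -10
h[0,4] = (20 - (-4)) / (4 - 0) = 6
h[-4,0,4] = (6 - (-10)) / (4 - (-4)) = 2
h(-1) = 36 + (-10)·(3) + 2·(3)·(-1) = 0

0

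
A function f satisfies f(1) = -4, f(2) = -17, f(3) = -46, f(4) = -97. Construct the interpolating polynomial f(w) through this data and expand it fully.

f(w) = -w^3 - 2w^2 - 1

Build the Lagrange basis polynomials:
L_0(w) = (w - 2)(w - 3)(w - 4) / [-6] = -(1/6)w^3 + (3/2)w^2 - (13/3)w + 4
L_1(w) = (w - 1)(w - 3)(w - 4) / [2] = (1/2)w^3 - 4w^2 + (19/2)w - 6
L_2(w) = (w - 1)(w - 2)(w - 4) / [-2] = -(1/2)w^3 + (7/2)w^2 - 7w + 4
L_3(w) = (w - 1)(w - 2)(w - 3) / [6] = (1/6)w^3 - w^2 + (11/6)w - 1
f(w) = (-4)·L_0 + (-17)·L_1 + (-46)·L_2 + (-97)·L_3
  (-4)·L_0(w) = (2/3)w^3 - 6w^2 + (52/3)w - 16
  (-17)·L_1(w) = -(17/2)w^3 + 68w^2 - (323/2)w + 102
  (-46)·L_2(w) = 23w^3 - 161w^2 + 322w - 184
  (-97)·L_3(w) = -(97/6)w^3 + 97w^2 - (1067/6)w + 97
Adding term by term: -w^3 - 2w^2 - 1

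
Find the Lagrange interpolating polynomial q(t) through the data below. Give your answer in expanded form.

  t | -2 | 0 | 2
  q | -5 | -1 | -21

q(t) = -3t^2 - 4t - 1

Build the Lagrange basis polynomials:
L_0(t) = t(t - 2) / [8] = (1/8)t^2 - (1/4)t
L_1(t) = (t + 2)(t - 2) / [-4] = -(1/4)t^2 + 1
L_2(t) = (t + 2)t / [8] = (1/8)t^2 + (1/4)t
q(t) = (-5)·L_0 + (-1)·L_1 + (-21)·L_2
  (-5)·L_0(t) = -(5/8)t^2 + (5/4)t
  (-1)·L_1(t) = (1/4)t^2 - 1
  (-21)·L_2(t) = -(21/8)t^2 - (21/4)t
Adding term by term: -3t^2 - 4t - 1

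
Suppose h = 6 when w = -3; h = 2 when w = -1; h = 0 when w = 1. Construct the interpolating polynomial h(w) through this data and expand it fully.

Newton's divided differences:
h[-3,-1] = (2 - 6) / (-1 - (-3)) = -2
h[-1,1] = (0 - 2) / (1 - (-1)) = -1
h[-3,-1,1] = (-1 - (-2)) / (1 - (-3)) = 1/4
h(w) = 6 + (-2)·(w + 3) + (1/4)·(w + 3)(w + 1)
Expanding: h(w) = (1/4)w^2 - w + 3/4

h(w) = (1/4)w^2 - w + 3/4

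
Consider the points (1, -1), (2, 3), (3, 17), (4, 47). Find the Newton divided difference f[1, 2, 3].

f[1,2] = (3 - (-1)) / (2 - 1) = 4
f[2,3] = (17 - 3) / (3 - 2) = 14
f[1,2,3] = (14 - 4) / (3 - 1) = 5

5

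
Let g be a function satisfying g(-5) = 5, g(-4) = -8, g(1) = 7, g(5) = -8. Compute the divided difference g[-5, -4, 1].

8/3

g[-5,-4] = (-8 - 5) / (-4 - (-5)) = -13
g[-4,1] = (7 - (-8)) / (1 - (-4)) = 3
g[-5,-4,1] = (3 - (-13)) / (1 - (-5)) = 8/3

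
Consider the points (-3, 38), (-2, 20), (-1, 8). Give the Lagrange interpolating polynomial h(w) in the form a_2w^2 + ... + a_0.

h(w) = 3w^2 - 3w + 2

Build the Lagrange basis polynomials:
L_0(w) = (w + 2)(w + 1) / [2] = (1/2)w^2 + (3/2)w + 1
L_1(w) = (w + 3)(w + 1) / [-1] = -w^2 - 4w - 3
L_2(w) = (w + 3)(w + 2) / [2] = (1/2)w^2 + (5/2)w + 3
h(w) = 38·L_0 + 20·L_1 + 8·L_2
  38·L_0(w) = 19w^2 + 57w + 38
  20·L_1(w) = -20w^2 - 80w - 60
  8·L_2(w) = 4w^2 + 20w + 24
Adding term by term: 3w^2 - 3w + 2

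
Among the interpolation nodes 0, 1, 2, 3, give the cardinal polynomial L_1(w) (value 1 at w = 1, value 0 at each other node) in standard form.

L_1(w) = w(w - 2)(w - 3) / [(1)·(-1)·(-2)]
       = (w^3 - 5w^2 + 6w) / (2)

L_1(w) = (1/2)w^3 - (5/2)w^2 + 3w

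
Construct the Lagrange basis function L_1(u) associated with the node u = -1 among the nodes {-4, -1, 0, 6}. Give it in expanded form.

L_1(u) = (1/21)u^3 - (2/21)u^2 - (8/7)u

L_1(u) = (u + 4)u(u - 6) / [(3)·(-1)·(-7)]
       = (u^3 - 2u^2 - 24u) / (21)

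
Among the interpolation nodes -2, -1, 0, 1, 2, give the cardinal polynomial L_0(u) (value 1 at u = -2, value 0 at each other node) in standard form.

L_0(u) = (u + 1)u(u - 1)(u - 2) / [(-1)·(-2)·(-3)·(-4)]
       = (u^4 - 2u^3 - u^2 + 2u) / (24)

L_0(u) = (1/24)u^4 - (1/12)u^3 - (1/24)u^2 + (1/12)u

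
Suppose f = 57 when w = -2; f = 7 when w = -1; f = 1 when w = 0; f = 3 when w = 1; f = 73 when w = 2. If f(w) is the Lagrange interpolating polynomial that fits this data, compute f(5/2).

357/2

L_0(5/2) = (7/2)·(5/2)·(3/2)·(1/2)/[(-1)·(-2)·(-3)·(-4)] = 35/128
L_1(5/2) = (9/2)·(5/2)·(3/2)·(1/2)/[(1)·(-1)·(-2)·(-3)] = -45/32
L_2(5/2) = (9/2)·(7/2)·(3/2)·(1/2)/[(2)·(1)·(-1)·(-2)] = 189/64
L_3(5/2) = (9/2)·(7/2)·(5/2)·(1/2)/[(3)·(2)·(1)·(-1)] = -105/32
L_4(5/2) = (9/2)·(7/2)·(5/2)·(3/2)/[(4)·(3)·(2)·(1)] = 315/128
Sum: 57·(35/128) + 7·(-45/32) + 1·(189/64) + 3·(-105/32) + 73·(315/128) = 357/2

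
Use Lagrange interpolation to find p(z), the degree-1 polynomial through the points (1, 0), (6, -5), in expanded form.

Build the Lagrange basis polynomials:
L_0(z) = (z - 6) / [-5] = -(1/5)z + 6/5
L_1(z) = (z - 1) / [5] = (1/5)z - 1/5
p(z) = 0·L_0 + (-5)·L_1
  0·L_0(z) = 0
  (-5)·L_1(z) = -z + 1
Adding term by term: -z + 1

p(z) = -z + 1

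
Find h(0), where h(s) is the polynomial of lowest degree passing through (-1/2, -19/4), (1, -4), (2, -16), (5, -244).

Using Newton's divided-difference form:
h[-1/2,1] = (-4 - (-19/4)) / (1 - (-1/2)) = 1/2
h[1,2] = (-16 - (-4)) / (2 - 1) = -12
h[2,5] = (-244 - (-16)) / (5 - 2) = -76
h[-1/2,1,2] = (-12 - 1/2) / (2 - (-1/2)) = -5
h[1,2,5] = (-76 - (-12)) / (5 - 1) = -16
h[-1/2,1,2,5] = (-16 - (-5)) / (5 - (-1/2)) = -2
h(0) = -19/4 + (1/2)·(1/2) + (-5)·(1/2)·(-1) + (-2)·(1/2)·(-1)·(-2) = -4

-4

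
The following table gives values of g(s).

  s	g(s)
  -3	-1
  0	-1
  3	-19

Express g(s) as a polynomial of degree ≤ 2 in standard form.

Newton's divided differences:
g[-3,0] = (-1 - (-1)) / (0 - (-3)) = 0
g[0,3] = (-19 - (-1)) / (3 - 0) = -6
g[-3,0,3] = (-6 - 0) / (3 - (-3)) = -1
g(s) = -1 + (-1)·(s + 3)s
Expanding: g(s) = -s^2 - 3s - 1

g(s) = -s^2 - 3s - 1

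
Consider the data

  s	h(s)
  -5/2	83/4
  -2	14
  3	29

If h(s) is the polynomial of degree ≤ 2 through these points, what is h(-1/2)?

Using Newton's divided-difference form:
h[-5/2,-2] = (14 - 83/4) / (-2 - (-5/2)) = -27/2
h[-2,3] = (29 - 14) / (3 - (-2)) = 3
h[-5/2,-2,3] = (3 - (-27/2)) / (3 - (-5/2)) = 3
h(-1/2) = 83/4 + (-27/2)·(2) + 3·(2)·(3/2) = 11/4

11/4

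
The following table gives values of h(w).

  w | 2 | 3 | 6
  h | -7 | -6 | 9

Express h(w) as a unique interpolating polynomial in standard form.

L_0(w) = (w - 3)(w - 6) / [4] = (1/4)w^2 - (9/4)w + 9/2
L_1(w) = (w - 2)(w - 6) / [-3] = -(1/3)w^2 + (8/3)w - 4
L_2(w) = (w - 2)(w - 3) / [12] = (1/12)w^2 - (5/12)w + 1/2
h(w) = (-7)·L_0 + (-6)·L_1 + 9·L_2
  (-7)·L_0(w) = -(7/4)w^2 + (63/4)w - 63/2
  (-6)·L_1(w) = 2w^2 - 16w + 24
  9·L_2(w) = (3/4)w^2 - (15/4)w + 9/2
Adding term by term: w^2 - 4w - 3

h(w) = w^2 - 4w - 3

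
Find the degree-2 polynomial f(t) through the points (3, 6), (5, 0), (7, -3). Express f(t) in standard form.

L_0(t) = (t - 5)(t - 7) / [8] = (1/8)t^2 - (3/2)t + 35/8
L_1(t) = (t - 3)(t - 7) / [-4] = -(1/4)t^2 + (5/2)t - 21/4
L_2(t) = (t - 3)(t - 5) / [8] = (1/8)t^2 - t + 15/8
f(t) = 6·L_0 + 0·L_1 + (-3)·L_2
  6·L_0(t) = (3/4)t^2 - 9t + 105/4
  0·L_1(t) = 0
  (-3)·L_2(t) = -(3/8)t^2 + 3t - 45/8
Adding term by term: (3/8)t^2 - 6t + 165/8

f(t) = (3/8)t^2 - 6t + 165/8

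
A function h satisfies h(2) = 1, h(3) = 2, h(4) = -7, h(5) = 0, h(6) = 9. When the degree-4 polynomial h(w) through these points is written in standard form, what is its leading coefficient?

The leading coefficient equals the top divided difference h[2,3,4,5,6].
h[2,3] = (2 - 1) / (3 - 2) = 1
h[3,4] = (-7 - 2) / (4 - 3) = -9
h[4,5] = (0 - (-7)) / (5 - 4) = 7
h[5,6] = (9 - 0) / (6 - 5) = 9
h[2,3,4] = (-9 - 1) / (4 - 2) = -5
h[3,4,5] = (7 - (-9)) / (5 - 3) = 8
h[4,5,6] = (9 - 7) / (6 - 4) = 1
h[2,3,4,5] = (8 - (-5)) / (5 - 2) = 13/3
h[3,4,5,6] = (1 - 8) / (6 - 3) = -7/3
h[2,3,4,5,6] = (-7/3 - 13/3) / (6 - 2) = -5/3

-5/3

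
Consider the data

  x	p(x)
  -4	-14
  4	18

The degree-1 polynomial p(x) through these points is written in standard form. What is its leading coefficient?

The leading coefficient equals the top divided difference p[-4,4].
p[-4,4] = (18 - (-14)) / (4 - (-4)) = 4

4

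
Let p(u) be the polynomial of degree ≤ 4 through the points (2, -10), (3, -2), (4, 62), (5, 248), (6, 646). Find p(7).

Using Newton's divided-difference form:
p[2,3] = (-2 - (-10)) / (3 - 2) = 8
p[3,4] = (62 - (-2)) / (4 - 3) = 64
p[4,5] = (248 - 62) / (5 - 4) = 186
p[5,6] = (646 - 248) / (6 - 5) = 398
p[2,3,4] = (64 - 8) / (4 - 2) = 28
p[3,4,5] = (186 - 64) / (5 - 3) = 61
p[4,5,6] = (398 - 186) / (6 - 4) = 106
p[2,3,4,5] = (61 - 28) / (5 - 2) = 11
p[3,4,5,6] = (106 - 61) / (6 - 3) = 15
p[2,3,4,5,6] = (15 - 11) / (6 - 2) = 1
p(7) = -10 + 8·(5) + 28·(5)·(4) + 11·(5)·(4)·(3) + 1·(5)·(4)·(3)·(2) = 1370

1370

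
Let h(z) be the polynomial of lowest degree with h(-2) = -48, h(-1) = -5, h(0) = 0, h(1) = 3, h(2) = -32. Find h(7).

-7077

L_0(7) = (8)·(7)·(6)·(5)/[(-1)·(-2)·(-3)·(-4)] = 70
L_1(7) = (9)·(7)·(6)·(5)/[(1)·(-1)·(-2)·(-3)] = -315
L_2(7) = (9)·(8)·(6)·(5)/[(2)·(1)·(-1)·(-2)] = 540
L_3(7) = (9)·(8)·(7)·(5)/[(3)·(2)·(1)·(-1)] = -420
L_4(7) = (9)·(8)·(7)·(6)/[(4)·(3)·(2)·(1)] = 126
Sum: (-48)·(70) + (-5)·(-315) + 0 + 3·(-420) + (-32)·(126) = -7077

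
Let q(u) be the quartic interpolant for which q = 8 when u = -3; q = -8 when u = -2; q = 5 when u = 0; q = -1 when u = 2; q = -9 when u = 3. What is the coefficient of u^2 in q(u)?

-1363/360

Build the Lagrange basis polynomials:
L_0(u) = (u + 2)u(u - 2)(u - 3) / [90] = (1/90)u^4 - (1/30)u^3 - (2/45)u^2 + (2/15)u
L_1(u) = (u + 3)u(u - 2)(u - 3) / [-40] = -(1/40)u^4 + (1/20)u^3 + (9/40)u^2 - (9/20)u
L_2(u) = (u + 3)(u + 2)(u - 2)(u - 3) / [36] = (1/36)u^4 - (13/36)u^2 + 1
L_3(u) = (u + 3)(u + 2)u(u - 3) / [-40] = -(1/40)u^4 - (1/20)u^3 + (9/40)u^2 + (9/20)u
L_4(u) = (u + 3)(u + 2)u(u - 2) / [90] = (1/90)u^4 + (1/30)u^3 - (2/45)u^2 - (2/15)u
q(u) = 8·L_0 + (-8)·L_1 + 5·L_2 + (-1)·L_3 + (-9)·L_4
Only the coefficient of u^2 is needed; take it from each L_i and combine:
8·(-2/45) + (-8)·(9/40) + 5·(-13/36) + (-1)·(9/40) + (-9)·(-2/45) = -1363/360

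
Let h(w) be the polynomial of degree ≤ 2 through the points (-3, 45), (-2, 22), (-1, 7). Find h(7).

175

Evaluate each Lagrange basis at w = 7:
L_0(7) = (9)·(8)/[(-1)·(-2)] = 36
L_1(7) = (10)·(8)/[(1)·(-1)] = -80
L_2(7) = (10)·(9)/[(2)·(1)] = 45
Sum: 45·(36) + 22·(-80) + 7·(45) = 175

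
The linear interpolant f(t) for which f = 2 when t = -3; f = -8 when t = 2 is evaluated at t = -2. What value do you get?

Evaluate each Lagrange basis at t = -2:
L_0(-2) = (-4)/[(-5)] = 4/5
L_1(-2) = (1)/[(5)] = 1/5
Sum: 2·(4/5) + (-8)·(1/5) = 0

0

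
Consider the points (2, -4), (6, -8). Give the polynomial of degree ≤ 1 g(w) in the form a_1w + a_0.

Build the Lagrange basis polynomials:
L_0(w) = (w - 6) / [-4] = -(1/4)w + 3/2
L_1(w) = (w - 2) / [4] = (1/4)w - 1/2
g(w) = (-4)·L_0 + (-8)·L_1
  (-4)·L_0(w) = w - 6
  (-8)·L_1(w) = -2w + 4
Adding term by term: -w - 2

g(w) = -w - 2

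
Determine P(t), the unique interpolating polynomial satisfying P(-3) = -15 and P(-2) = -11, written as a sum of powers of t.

P(t) = 4t - 3

Build the Lagrange basis polynomials:
L_0(t) = (t + 2) / [-1] = -t - 2
L_1(t) = (t + 3) / [1] = t + 3
P(t) = (-15)·L_0 + (-11)·L_1
  (-15)·L_0(t) = 15t + 30
  (-11)·L_1(t) = -11t - 33
Adding term by term: 4t - 3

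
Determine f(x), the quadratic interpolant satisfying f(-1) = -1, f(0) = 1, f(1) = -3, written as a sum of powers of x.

f(x) = -3x^2 - x + 1

Build the Lagrange basis polynomials:
L_0(x) = x(x - 1) / [2] = (1/2)x^2 - (1/2)x
L_1(x) = (x + 1)(x - 1) / [-1] = -x^2 + 1
L_2(x) = (x + 1)x / [2] = (1/2)x^2 + (1/2)x
f(x) = (-1)·L_0 + 1·L_1 + (-3)·L_2
  (-1)·L_0(x) = -(1/2)x^2 + (1/2)x
  1·L_1(x) = -x^2 + 1
  (-3)·L_2(x) = -(3/2)x^2 - (3/2)x
Adding term by term: -3x^2 - x + 1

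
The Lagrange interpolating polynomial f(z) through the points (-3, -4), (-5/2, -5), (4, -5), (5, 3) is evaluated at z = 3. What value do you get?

-1371/140

Evaluate each Lagrange basis at z = 3:
L_0(3) = (11/2)·(-1)·(-2)/[(-1/2)·(-7)·(-8)] = -11/28
L_1(3) = (6)·(-1)·(-2)/[(1/2)·(-13/2)·(-15/2)] = 32/65
L_2(3) = (6)·(11/2)·(-2)/[(7)·(13/2)·(-1)] = 132/91
L_3(3) = (6)·(11/2)·(-1)/[(8)·(15/2)·(1)] = -11/20
Sum: (-4)·(-11/28) + (-5)·(32/65) + (-5)·(132/91) + 3·(-11/20) = -1371/140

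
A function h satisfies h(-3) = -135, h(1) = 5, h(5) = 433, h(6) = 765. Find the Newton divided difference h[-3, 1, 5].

h[-3,1] = (5 - (-135)) / (1 - (-3)) = 35
h[1,5] = (433 - 5) / (5 - 1) = 107
h[-3,1,5] = (107 - 35) / (5 - (-3)) = 9

9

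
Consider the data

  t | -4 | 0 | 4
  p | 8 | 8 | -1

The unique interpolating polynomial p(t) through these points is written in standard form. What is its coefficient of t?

-9/8

Build the Lagrange basis polynomials:
L_0(t) = t(t - 4) / [32] = (1/32)t^2 - (1/8)t
L_1(t) = (t + 4)(t - 4) / [-16] = -(1/16)t^2 + 1
L_2(t) = (t + 4)t / [32] = (1/32)t^2 + (1/8)t
p(t) = 8·L_0 + 8·L_1 + (-1)·L_2
Only the coefficient of t is needed; take it from each L_i and combine:
8·(-1/8) + 8·(0) + (-1)·(1/8) = -9/8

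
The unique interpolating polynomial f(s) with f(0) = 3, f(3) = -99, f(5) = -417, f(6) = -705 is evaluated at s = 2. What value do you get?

-33

Evaluate each Lagrange basis at s = 2:
L_0(2) = (-1)·(-3)·(-4)/[(-3)·(-5)·(-6)] = 2/15
L_1(2) = (2)·(-3)·(-4)/[(3)·(-2)·(-3)] = 4/3
L_2(2) = (2)·(-1)·(-4)/[(5)·(2)·(-1)] = -4/5
L_3(2) = (2)·(-1)·(-3)/[(6)·(3)·(1)] = 1/3
Sum: 3·(2/15) + (-99)·(4/3) + (-417)·(-4/5) + (-705)·(1/3) = -33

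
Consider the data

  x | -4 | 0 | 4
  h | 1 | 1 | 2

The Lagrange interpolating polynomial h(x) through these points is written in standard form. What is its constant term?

Build the Lagrange basis polynomials:
L_0(x) = x(x - 4) / [32] = (1/32)x^2 - (1/8)x
L_1(x) = (x + 4)(x - 4) / [-16] = -(1/16)x^2 + 1
L_2(x) = (x + 4)x / [32] = (1/32)x^2 + (1/8)x
h(x) = 1·L_0 + 1·L_1 + 2·L_2
Only the constant term is needed; take it from each L_i and combine:
1·(0) + 1·(1) + 2·(0) = 1

1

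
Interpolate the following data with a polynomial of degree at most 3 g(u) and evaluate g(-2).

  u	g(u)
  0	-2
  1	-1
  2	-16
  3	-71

Using Newton's divided-difference form:
g[0,1] = (-1 - (-2)) / (1 - 0) = 1
g[1,2] = (-16 - (-1)) / (2 - 1) = -15
g[2,3] = (-71 - (-16)) / (3 - 2) = -55
g[0,1,2] = (-15 - 1) / (2 - 0) = -8
g[1,2,3] = (-55 - (-15)) / (3 - 1) = -20
g[0,1,2,3] = (-20 - (-8)) / (3 - 0) = -4
g(-2) = -2 + 1·(-2) + (-8)·(-2)·(-3) + (-4)·(-2)·(-3)·(-4) = 44

44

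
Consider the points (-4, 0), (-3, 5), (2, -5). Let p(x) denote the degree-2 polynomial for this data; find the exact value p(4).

Using Newton's divided-difference form:
p[-4,-3] = (5 - 0) / (-3 - (-4)) = 5
p[-3,2] = (-5 - 5) / (2 - (-3)) = -2
p[-4,-3,2] = (-2 - 5) / (2 - (-4)) = -7/6
p(4) = 0 + 5·(8) + (-7/6)·(8)·(7) = -76/3

-76/3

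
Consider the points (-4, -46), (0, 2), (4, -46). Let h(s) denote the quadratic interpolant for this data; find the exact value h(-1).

Using Newton's divided-difference form:
h[-4,0] = (2 - (-46)) / (0 - (-4)) = 12
h[0,4] = (-46 - 2) / (4 - 0) = -12
h[-4,0,4] = (-12 - 12) / (4 - (-4)) = -3
h(-1) = -46 + 12·(3) + (-3)·(3)·(-1) = -1

-1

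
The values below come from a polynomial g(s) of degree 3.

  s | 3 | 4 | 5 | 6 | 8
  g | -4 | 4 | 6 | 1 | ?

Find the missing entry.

The 4 known values determine g uniquely (degree ≤ 3).
L_0(8) = (4)·(3)·(2)/[(-1)·(-2)·(-3)] = -4
L_1(8) = (5)·(3)·(2)/[(1)·(-1)·(-2)] = 15
L_2(8) = (5)·(4)·(2)/[(2)·(1)·(-1)] = -20
L_3(8) = (5)·(4)·(3)/[(3)·(2)·(1)] = 10
Sum: (-4)·(-4) + 4·(15) + 6·(-20) + 1·(10) = -34

-34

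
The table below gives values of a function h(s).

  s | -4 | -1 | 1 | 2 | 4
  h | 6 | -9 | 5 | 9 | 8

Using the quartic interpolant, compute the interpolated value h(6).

22/3

Using Newton's divided-difference form:
h[-4,-1] = (-9 - 6) / (-1 - (-4)) = -5
h[-1,1] = (5 - (-9)) / (1 - (-1)) = 7
h[1,2] = (9 - 5) / (2 - 1) = 4
h[2,4] = (8 - 9) / (4 - 2) = -1/2
h[-4,-1,1] = (7 - (-5)) / (1 - (-4)) = 12/5
h[-1,1,2] = (4 - 7) / (2 - (-1)) = -1
h[1,2,4] = (-1/2 - 4) / (4 - 1) = -3/2
h[-4,-1,1,2] = (-1 - 12/5) / (2 - (-4)) = -17/30
h[-1,1,2,4] = (-3/2 - (-1)) / (4 - (-1)) = -1/10
h[-4,-1,1,2,4] = (-1/10 - (-17/30)) / (4 - (-4)) = 7/120
h(6) = 6 + (-5)·(10) + (12/5)·(10)·(7) + (-17/30)·(10)·(7)·(5) + (7/120)·(10)·(7)·(5)·(4) = 22/3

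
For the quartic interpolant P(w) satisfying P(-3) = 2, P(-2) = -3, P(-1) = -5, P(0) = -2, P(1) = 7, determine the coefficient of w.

71/12

Build the Lagrange basis polynomials:
L_0(w) = (w + 2)(w + 1)w(w - 1) / [24] = (1/24)w^4 + (1/12)w^3 - (1/24)w^2 - (1/12)w
L_1(w) = (w + 3)(w + 1)w(w - 1) / [-6] = -(1/6)w^4 - (1/2)w^3 + (1/6)w^2 + (1/2)w
L_2(w) = (w + 3)(w + 2)w(w - 1) / [4] = (1/4)w^4 + w^3 + (1/4)w^2 - (3/2)w
L_3(w) = (w + 3)(w + 2)(w + 1)(w - 1) / [-6] = -(1/6)w^4 - (5/6)w^3 - (5/6)w^2 + (5/6)w + 1
L_4(w) = (w + 3)(w + 2)(w + 1)w / [24] = (1/24)w^4 + (1/4)w^3 + (11/24)w^2 + (1/4)w
P(w) = 2·L_0 + (-3)·L_1 + (-5)·L_2 + (-2)·L_3 + 7·L_4
Only the coefficient of w is needed; take it from each L_i and combine:
2·(-1/12) + (-3)·(1/2) + (-5)·(-3/2) + (-2)·(5/6) + 7·(1/4) = 71/12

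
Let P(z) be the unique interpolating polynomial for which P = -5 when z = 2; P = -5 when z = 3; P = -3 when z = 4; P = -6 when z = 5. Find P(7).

-55

L_0(7) = (4)·(3)·(2)/[(-1)·(-2)·(-3)] = -4
L_1(7) = (5)·(3)·(2)/[(1)·(-1)·(-2)] = 15
L_2(7) = (5)·(4)·(2)/[(2)·(1)·(-1)] = -20
L_3(7) = (5)·(4)·(3)/[(3)·(2)·(1)] = 10
Sum: (-5)·(-4) + (-5)·(15) + (-3)·(-20) + (-6)·(10) = -55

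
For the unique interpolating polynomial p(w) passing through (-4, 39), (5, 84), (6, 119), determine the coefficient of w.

2

L_0(w) = (w - 5)(w - 6) / [90] = (1/90)w^2 - (11/90)w + 1/3
L_1(w) = (w + 4)(w - 6) / [-9] = -(1/9)w^2 + (2/9)w + 8/3
L_2(w) = (w + 4)(w - 5) / [10] = (1/10)w^2 - (1/10)w - 2
p(w) = 39·L_0 + 84·L_1 + 119·L_2
Only the coefficient of w is needed; take it from each L_i and combine:
39·(-11/90) + 84·(2/9) + 119·(-1/10) = 2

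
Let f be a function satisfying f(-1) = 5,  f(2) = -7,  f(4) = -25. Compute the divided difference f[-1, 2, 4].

-1

f[-1,2] = (-7 - 5) / (2 - (-1)) = -4
f[2,4] = (-25 - (-7)) / (4 - 2) = -9
f[-1,2,4] = (-9 - (-4)) / (4 - (-1)) = -1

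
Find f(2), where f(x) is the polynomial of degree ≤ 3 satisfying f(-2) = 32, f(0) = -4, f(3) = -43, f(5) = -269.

-8

Evaluate each Lagrange basis at x = 2:
L_0(2) = (2)·(-1)·(-3)/[(-2)·(-5)·(-7)] = -3/35
L_1(2) = (4)·(-1)·(-3)/[(2)·(-3)·(-5)] = 2/5
L_2(2) = (4)·(2)·(-3)/[(5)·(3)·(-2)] = 4/5
L_3(2) = (4)·(2)·(-1)/[(7)·(5)·(2)] = -4/35
Sum: 32·(-3/35) + (-4)·(2/5) + (-43)·(4/5) + (-269)·(-4/35) = -8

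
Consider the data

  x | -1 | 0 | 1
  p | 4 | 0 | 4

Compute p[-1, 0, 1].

4

p[-1,0] = (0 - 4) / (0 - (-1)) = -4
p[0,1] = (4 - 0) / (1 - 0) = 4
p[-1,0,1] = (4 - (-4)) / (1 - (-1)) = 4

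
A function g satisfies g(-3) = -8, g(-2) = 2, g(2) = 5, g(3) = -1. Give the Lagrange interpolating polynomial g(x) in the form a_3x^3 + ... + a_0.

L_0(x) = (x + 2)(x - 2)(x - 3) / [-30] = -(1/30)x^3 + (1/10)x^2 + (2/15)x - 2/5
L_1(x) = (x + 3)(x - 2)(x - 3) / [20] = (1/20)x^3 - (1/10)x^2 - (9/20)x + 9/10
L_2(x) = (x + 3)(x + 2)(x - 3) / [-20] = -(1/20)x^3 - (1/10)x^2 + (9/20)x + 9/10
L_3(x) = (x + 3)(x + 2)(x - 2) / [30] = (1/30)x^3 + (1/10)x^2 - (2/15)x - 2/5
g(x) = (-8)·L_0 + 2·L_1 + 5·L_2 + (-1)·L_3
  (-8)·L_0(x) = (4/15)x^3 - (4/5)x^2 - (16/15)x + 16/5
  2·L_1(x) = (1/10)x^3 - (1/5)x^2 - (9/10)x + 9/5
  5·L_2(x) = -(1/4)x^3 - (1/2)x^2 + (9/4)x + 9/2
  (-1)·L_3(x) = -(1/30)x^3 - (1/10)x^2 + (2/15)x + 2/5
Adding term by term: (1/12)x^3 - (8/5)x^2 + (5/12)x + 99/10

g(x) = (1/12)x^3 - (8/5)x^2 + (5/12)x + 99/10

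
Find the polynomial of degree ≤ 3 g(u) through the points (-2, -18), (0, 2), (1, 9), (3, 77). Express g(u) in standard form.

L_0(u) = u(u - 1)(u - 3) / [-30] = -(1/30)u^3 + (2/15)u^2 - (1/10)u
L_1(u) = (u + 2)(u - 1)(u - 3) / [6] = (1/6)u^3 - (1/3)u^2 - (5/6)u + 1
L_2(u) = (u + 2)u(u - 3) / [-6] = -(1/6)u^3 + (1/6)u^2 + u
L_3(u) = (u + 2)u(u - 1) / [30] = (1/30)u^3 + (1/30)u^2 - (1/15)u
g(u) = (-18)·L_0 + 2·L_1 + 9·L_2 + 77·L_3
  (-18)·L_0(u) = (3/5)u^3 - (12/5)u^2 + (9/5)u
  2·L_1(u) = (1/3)u^3 - (2/3)u^2 - (5/3)u + 2
  9·L_2(u) = -(3/2)u^3 + (3/2)u^2 + 9u
  77·L_3(u) = (77/30)u^3 + (77/30)u^2 - (77/15)u
Adding term by term: 2u^3 + u^2 + 4u + 2

g(u) = 2u^3 + u^2 + 4u + 2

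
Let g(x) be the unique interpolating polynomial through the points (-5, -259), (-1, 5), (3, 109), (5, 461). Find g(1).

5

Evaluate each Lagrange basis at x = 1:
L_0(1) = (2)·(-2)·(-4)/[(-4)·(-8)·(-10)] = -1/20
L_1(1) = (6)·(-2)·(-4)/[(4)·(-4)·(-6)] = 1/2
L_2(1) = (6)·(2)·(-4)/[(8)·(4)·(-2)] = 3/4
L_3(1) = (6)·(2)·(-2)/[(10)·(6)·(2)] = -1/5
Sum: (-259)·(-1/20) + 5·(1/2) + 109·(3/4) + 461·(-1/5) = 5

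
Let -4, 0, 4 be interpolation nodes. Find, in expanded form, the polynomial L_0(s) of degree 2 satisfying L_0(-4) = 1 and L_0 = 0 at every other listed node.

L_0(s) = (1/32)s^2 - (1/8)s

L_0(s) = s(s - 4) / [(-4)·(-8)]
       = (s^2 - 4s) / (32)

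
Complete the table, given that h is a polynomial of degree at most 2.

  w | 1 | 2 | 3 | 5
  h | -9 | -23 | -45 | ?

The 3 known values determine h uniquely (degree ≤ 2).
Evaluate each Lagrange basis at w = 5:
L_0(5) = (3)·(2)/[(-1)·(-2)] = 3
L_1(5) = (4)·(2)/[(1)·(-1)] = -8
L_2(5) = (4)·(3)/[(2)·(1)] = 6
Sum: (-9)·(3) + (-23)·(-8) + (-45)·(6) = -113

-113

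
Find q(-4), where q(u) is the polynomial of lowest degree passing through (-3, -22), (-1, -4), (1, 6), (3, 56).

Evaluate each Lagrange basis at u = -4:
L_0(-4) = (-3)·(-5)·(-7)/[(-2)·(-4)·(-6)] = 35/16
L_1(-4) = (-1)·(-5)·(-7)/[(2)·(-2)·(-4)] = -35/16
L_2(-4) = (-1)·(-3)·(-7)/[(4)·(2)·(-2)] = 21/16
L_3(-4) = (-1)·(-3)·(-5)/[(6)·(4)·(2)] = -5/16
Sum: (-22)·(35/16) + (-4)·(-35/16) + 6·(21/16) + 56·(-5/16) = -49

-49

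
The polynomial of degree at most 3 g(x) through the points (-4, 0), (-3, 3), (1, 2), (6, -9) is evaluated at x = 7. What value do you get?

L_0(7) = (10)·(6)·(1)/[(-1)·(-5)·(-10)] = -6/5
L_1(7) = (11)·(6)·(1)/[(1)·(-4)·(-9)] = 11/6
L_2(7) = (11)·(10)·(1)/[(5)·(4)·(-5)] = -11/10
L_3(7) = (11)·(10)·(6)/[(10)·(9)·(5)] = 22/15
Sum: 0 + 3·(11/6) + 2·(-11/10) + (-9)·(22/15) = -99/10

-99/10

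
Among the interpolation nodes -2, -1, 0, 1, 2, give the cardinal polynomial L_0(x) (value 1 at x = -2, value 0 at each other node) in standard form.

L_0(x) = (1/24)x^4 - (1/12)x^3 - (1/24)x^2 + (1/12)x

L_0(x) = (x + 1)x(x - 1)(x - 2) / [(-1)·(-2)·(-3)·(-4)]
       = (x^4 - 2x^3 - x^2 + 2x) / (24)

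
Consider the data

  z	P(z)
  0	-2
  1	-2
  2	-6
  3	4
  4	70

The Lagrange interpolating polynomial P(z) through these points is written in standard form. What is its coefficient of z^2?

0

Build the Lagrange basis polynomials:
L_0(z) = (z - 1)(z - 2)(z - 3)(z - 4) / [24] = (1/24)z^4 - (5/12)z^3 + (35/24)z^2 - (25/12)z + 1
L_1(z) = z(z - 2)(z - 3)(z - 4) / [-6] = -(1/6)z^4 + (3/2)z^3 - (13/3)z^2 + 4z
L_2(z) = z(z - 1)(z - 3)(z - 4) / [4] = (1/4)z^4 - 2z^3 + (19/4)z^2 - 3z
L_3(z) = z(z - 1)(z - 2)(z - 4) / [-6] = -(1/6)z^4 + (7/6)z^3 - (7/3)z^2 + (4/3)z
L_4(z) = z(z - 1)(z - 2)(z - 3) / [24] = (1/24)z^4 - (1/4)z^3 + (11/24)z^2 - (1/4)z
P(z) = (-2)·L_0 + (-2)·L_1 + (-6)·L_2 + 4·L_3 + 70·L_4
Only the coefficient of z^2 is needed; take it from each L_i and combine:
(-2)·(35/24) + (-2)·(-13/3) + (-6)·(19/4) + 4·(-7/3) + 70·(11/24) = 0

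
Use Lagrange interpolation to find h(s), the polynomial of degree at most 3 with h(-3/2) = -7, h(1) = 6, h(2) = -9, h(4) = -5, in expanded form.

h(s) = (2402/1155)s^3 - (489/55)s^2 - (476/165)s + 6043/385

L_0(s) = (s - 1)(s - 2)(s - 4) / [-385/8] = -(8/385)s^3 + (8/55)s^2 - (16/55)s + 64/385
L_1(s) = (s + 3/2)(s - 2)(s - 4) / [15/2] = (2/15)s^3 - (3/5)s^2 - (2/15)s + 8/5
L_2(s) = (s + 3/2)(s - 1)(s - 4) / [-7] = -(1/7)s^3 + (1/2)s^2 + (1/2)s - 6/7
L_3(s) = (s + 3/2)(s - 1)(s - 2) / [33] = (1/33)s^3 - (1/22)s^2 - (5/66)s + 1/11
h(s) = (-7)·L_0 + 6·L_1 + (-9)·L_2 + (-5)·L_3
  (-7)·L_0(s) = (8/55)s^3 - (56/55)s^2 + (112/55)s - 64/55
  6·L_1(s) = (4/5)s^3 - (18/5)s^2 - (4/5)s + 48/5
  (-9)·L_2(s) = (9/7)s^3 - (9/2)s^2 - (9/2)s + 54/7
  (-5)·L_3(s) = -(5/33)s^3 + (5/22)s^2 + (25/66)s - 5/11
Adding term by term: (2402/1155)s^3 - (489/55)s^2 - (476/165)s + 6043/385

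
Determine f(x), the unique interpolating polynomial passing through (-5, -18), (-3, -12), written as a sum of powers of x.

Build the Lagrange basis polynomials:
L_0(x) = (x + 3) / [-2] = -(1/2)x - 3/2
L_1(x) = (x + 5) / [2] = (1/2)x + 5/2
f(x) = (-18)·L_0 + (-12)·L_1
  (-18)·L_0(x) = 9x + 27
  (-12)·L_1(x) = -6x - 30
Adding term by term: 3x - 3

f(x) = 3x - 3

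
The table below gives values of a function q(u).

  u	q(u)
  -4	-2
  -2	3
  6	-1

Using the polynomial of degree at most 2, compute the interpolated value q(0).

28/5

Evaluate each Lagrange basis at u = 0:
L_0(0) = (2)·(-6)/[(-2)·(-10)] = -3/5
L_1(0) = (4)·(-6)/[(2)·(-8)] = 3/2
L_2(0) = (4)·(2)/[(10)·(8)] = 1/10
Sum: (-2)·(-3/5) + 3·(3/2) + (-1)·(1/10) = 28/5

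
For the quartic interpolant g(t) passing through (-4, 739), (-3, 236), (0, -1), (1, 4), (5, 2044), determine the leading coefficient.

The leading coefficient equals the top divided difference g[-4,-3,0,1,5].
g[-4,-3] = (236 - 739) / (-3 - (-4)) = -503
g[-3,0] = (-1 - 236) / (0 - (-3)) = -79
g[0,1] = (4 - (-1)) / (1 - 0) = 5
g[1,5] = (2044 - 4) / (5 - 1) = 510
g[-4,-3,0] = (-79 - (-503)) / (0 - (-4)) = 106
g[-3,0,1] = (5 - (-79)) / (1 - (-3)) = 21
g[0,1,5] = (510 - 5) / (5 - 0) = 101
g[-4,-3,0,1] = (21 - 106) / (1 - (-4)) = -17
g[-3,0,1,5] = (101 - 21) / (5 - (-3)) = 10
g[-4,-3,0,1,5] = (10 - (-17)) / (5 - (-4)) = 3

3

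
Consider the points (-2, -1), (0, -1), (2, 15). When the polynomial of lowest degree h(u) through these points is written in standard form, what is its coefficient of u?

4

L_0(u) = u(u - 2) / [8] = (1/8)u^2 - (1/4)u
L_1(u) = (u + 2)(u - 2) / [-4] = -(1/4)u^2 + 1
L_2(u) = (u + 2)u / [8] = (1/8)u^2 + (1/4)u
h(u) = (-1)·L_0 + (-1)·L_1 + 15·L_2
Only the coefficient of u is needed; take it from each L_i and combine:
(-1)·(-1/4) + (-1)·(0) + 15·(1/4) = 4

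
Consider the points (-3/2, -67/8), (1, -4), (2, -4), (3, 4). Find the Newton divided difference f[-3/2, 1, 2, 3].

f[-3/2,1] = (-4 - (-67/8)) / (1 - (-3/2)) = 7/4
f[1,2] = (-4 - (-4)) / (2 - 1) = 0
f[2,3] = (4 - (-4)) / (3 - 2) = 8
f[-3/2,1,2] = (0 - 7/4) / (2 - (-3/2)) = -1/2
f[1,2,3] = (8 - 0) / (3 - 1) = 4
f[-3/2,1,2,3] = (4 - (-1/2)) / (3 - (-3/2)) = 1

1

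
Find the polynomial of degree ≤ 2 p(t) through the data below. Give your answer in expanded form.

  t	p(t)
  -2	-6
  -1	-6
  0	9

p(t) = (15/2)t^2 + (45/2)t + 9

Build the Lagrange basis polynomials:
L_0(t) = (t + 1)t / [2] = (1/2)t^2 + (1/2)t
L_1(t) = (t + 2)t / [-1] = -t^2 - 2t
L_2(t) = (t + 2)(t + 1) / [2] = (1/2)t^2 + (3/2)t + 1
p(t) = (-6)·L_0 + (-6)·L_1 + 9·L_2
  (-6)·L_0(t) = -3t^2 - 3t
  (-6)·L_1(t) = 6t^2 + 12t
  9·L_2(t) = (9/2)t^2 + (27/2)t + 9
Adding term by term: (15/2)t^2 + (45/2)t + 9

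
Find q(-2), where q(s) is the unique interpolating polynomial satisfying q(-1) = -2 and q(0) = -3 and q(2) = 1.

1

Using Newton's divided-difference form:
q[-1,0] = (-3 - (-2)) / (0 - (-1)) = -1
q[0,2] = (1 - (-3)) / (2 - 0) = 2
q[-1,0,2] = (2 - (-1)) / (2 - (-1)) = 1
q(-2) = -2 + (-1)·(-1) + 1·(-1)·(-2) = 1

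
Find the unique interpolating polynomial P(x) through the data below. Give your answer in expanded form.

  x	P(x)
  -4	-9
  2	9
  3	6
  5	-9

Build the Lagrange basis polynomials:
L_0(x) = (x - 2)(x - 3)(x - 5) / [-378] = -(1/378)x^3 + (5/189)x^2 - (31/378)x + 5/63
L_1(x) = (x + 4)(x - 3)(x - 5) / [18] = (1/18)x^3 - (2/9)x^2 - (17/18)x + 10/3
L_2(x) = (x + 4)(x - 2)(x - 5) / [-14] = -(1/14)x^3 + (3/14)x^2 + (9/7)x - 20/7
L_3(x) = (x + 4)(x - 2)(x - 3) / [54] = (1/54)x^3 - (1/54)x^2 - (7/27)x + 4/9
P(x) = (-9)·L_0 + 9·L_1 + 6·L_2 + (-9)·L_3
  (-9)·L_0(x) = (1/42)x^3 - (5/21)x^2 + (31/42)x - 5/7
  9·L_1(x) = (1/2)x^3 - 2x^2 - (17/2)x + 30
  6·L_2(x) = -(3/7)x^3 + (9/7)x^2 + (54/7)x - 120/7
  (-9)·L_3(x) = -(1/6)x^3 + (1/6)x^2 + (7/3)x - 4
Adding term by term: -(1/14)x^3 - (11/14)x^2 + (16/7)x + 57/7

P(x) = -(1/14)x^3 - (11/14)x^2 + (16/7)x + 57/7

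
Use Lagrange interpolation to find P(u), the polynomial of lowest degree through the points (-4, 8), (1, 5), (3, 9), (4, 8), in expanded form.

Build the Lagrange basis polynomials:
L_0(u) = (u - 1)(u - 3)(u - 4) / [-280] = -(1/280)u^3 + (1/35)u^2 - (19/280)u + 3/70
L_1(u) = (u + 4)(u - 3)(u - 4) / [30] = (1/30)u^3 - (1/10)u^2 - (8/15)u + 8/5
L_2(u) = (u + 4)(u - 1)(u - 4) / [-14] = -(1/14)u^3 + (1/14)u^2 + (8/7)u - 8/7
L_3(u) = (u + 4)(u - 1)(u - 3) / [24] = (1/24)u^3 - (13/24)u + 1/2
P(u) = 8·L_0 + 5·L_1 + 9·L_2 + 8·L_3
  8·L_0(u) = -(1/35)u^3 + (8/35)u^2 - (19/35)u + 12/35
  5·L_1(u) = (1/6)u^3 - (1/2)u^2 - (8/3)u + 8
  9·L_2(u) = -(9/14)u^3 + (9/14)u^2 + (72/7)u - 72/7
  8·L_3(u) = (1/3)u^3 - (13/3)u + 4
Adding term by term: -(6/35)u^3 + (13/35)u^2 + (96/35)u + 72/35

P(u) = -(6/35)u^3 + (13/35)u^2 + (96/35)u + 72/35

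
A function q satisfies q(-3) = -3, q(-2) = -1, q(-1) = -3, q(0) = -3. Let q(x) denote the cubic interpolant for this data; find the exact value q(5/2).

361/8

Evaluate each Lagrange basis at x = 5/2:
L_0(5/2) = (9/2)·(7/2)·(5/2)/[(-1)·(-2)·(-3)] = -105/16
L_1(5/2) = (11/2)·(7/2)·(5/2)/[(1)·(-1)·(-2)] = 385/16
L_2(5/2) = (11/2)·(9/2)·(5/2)/[(2)·(1)·(-1)] = -495/16
L_3(5/2) = (11/2)·(9/2)·(7/2)/[(3)·(2)·(1)] = 231/16
Sum: (-3)·(-105/16) + (-1)·(385/16) + (-3)·(-495/16) + (-3)·(231/16) = 361/8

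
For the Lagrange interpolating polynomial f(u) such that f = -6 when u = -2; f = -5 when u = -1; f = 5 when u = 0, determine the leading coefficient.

9/2

Build the Lagrange basis polynomials:
L_0(u) = (u + 1)u / [2] = (1/2)u^2 + (1/2)u
L_1(u) = (u + 2)u / [-1] = -u^2 - 2u
L_2(u) = (u + 2)(u + 1) / [2] = (1/2)u^2 + (3/2)u + 1
f(u) = (-6)·L_0 + (-5)·L_1 + 5·L_2
Only the coefficient of u^2 is needed; take it from each L_i and combine:
(-6)·(1/2) + (-5)·(-1) + 5·(1/2) = 9/2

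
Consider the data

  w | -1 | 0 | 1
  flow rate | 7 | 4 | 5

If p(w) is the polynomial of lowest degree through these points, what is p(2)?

10

Using Newton's divided-difference form:
p[-1,0] = (4 - 7) / (0 - (-1)) = -3
p[0,1] = (5 - 4) / (1 - 0) = 1
p[-1,0,1] = (1 - (-3)) / (1 - (-1)) = 2
p(2) = 7 + (-3)·(3) + 2·(3)·(2) = 10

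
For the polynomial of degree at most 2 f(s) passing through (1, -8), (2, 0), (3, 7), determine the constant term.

L_0(s) = (s - 2)(s - 3) / [2] = (1/2)s^2 - (5/2)s + 3
L_1(s) = (s - 1)(s - 3) / [-1] = -s^2 + 4s - 3
L_2(s) = (s - 1)(s - 2) / [2] = (1/2)s^2 - (3/2)s + 1
f(s) = (-8)·L_0 + 0·L_1 + 7·L_2
Only the constant term is needed; take it from each L_i and combine:
(-8)·(3) + 0·(-3) + 7·(1) = -17

-17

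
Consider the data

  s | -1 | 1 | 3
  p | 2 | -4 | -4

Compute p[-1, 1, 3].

3/4

p[-1,1] = (-4 - 2) / (1 - (-1)) = -3
p[1,3] = (-4 - (-4)) / (3 - 1) = 0
p[-1,1,3] = (0 - (-3)) / (3 - (-1)) = 3/4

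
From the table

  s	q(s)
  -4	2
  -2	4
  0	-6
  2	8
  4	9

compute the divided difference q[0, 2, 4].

q[0,2] = (8 - (-6)) / (2 - 0) = 7
q[2,4] = (9 - 8) / (4 - 2) = 1/2
q[0,2,4] = (1/2 - 7) / (4 - 0) = -13/8

-13/8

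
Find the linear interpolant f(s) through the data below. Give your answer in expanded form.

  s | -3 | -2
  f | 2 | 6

Build the Lagrange basis polynomials:
L_0(s) = (s + 2) / [-1] = -s - 2
L_1(s) = (s + 3) / [1] = s + 3
f(s) = 2·L_0 + 6·L_1
  2·L_0(s) = -2s - 4
  6·L_1(s) = 6s + 18
Adding term by term: 4s + 14

f(s) = 4s + 14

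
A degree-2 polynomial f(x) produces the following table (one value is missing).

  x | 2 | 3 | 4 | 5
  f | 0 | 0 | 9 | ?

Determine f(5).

The 3 known values determine f uniquely (degree ≤ 2).
Evaluate each Lagrange basis at x = 5:
L_0(5) = (2)·(1)/[(-1)·(-2)] = 1
L_1(5) = (3)·(1)/[(1)·(-1)] = -3
L_2(5) = (3)·(2)/[(2)·(1)] = 3
Sum: 0 + 0 + 9·(3) = 27

27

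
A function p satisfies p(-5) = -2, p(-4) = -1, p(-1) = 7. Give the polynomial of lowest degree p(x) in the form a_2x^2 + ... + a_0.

Build the Lagrange basis polynomials:
L_0(x) = (x + 4)(x + 1) / [4] = (1/4)x^2 + (5/4)x + 1
L_1(x) = (x + 5)(x + 1) / [-3] = -(1/3)x^2 - 2x - 5/3
L_2(x) = (x + 5)(x + 4) / [12] = (1/12)x^2 + (3/4)x + 5/3
p(x) = (-2)·L_0 + (-1)·L_1 + 7·L_2
  (-2)·L_0(x) = -(1/2)x^2 - (5/2)x - 2
  (-1)·L_1(x) = (1/3)x^2 + 2x + 5/3
  7·L_2(x) = (7/12)x^2 + (21/4)x + 35/3
Adding term by term: (5/12)x^2 + (19/4)x + 34/3

p(x) = (5/12)x^2 + (19/4)x + 34/3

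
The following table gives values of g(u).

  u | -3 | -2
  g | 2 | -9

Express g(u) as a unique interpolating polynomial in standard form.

Build the Lagrange basis polynomials:
L_0(u) = (u + 2) / [-1] = -u - 2
L_1(u) = (u + 3) / [1] = u + 3
g(u) = 2·L_0 + (-9)·L_1
  2·L_0(u) = -2u - 4
  (-9)·L_1(u) = -9u - 27
Adding term by term: -11u - 31

g(u) = -11u - 31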